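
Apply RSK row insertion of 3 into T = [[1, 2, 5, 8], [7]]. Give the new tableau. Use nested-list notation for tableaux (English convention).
In row 1, 3 replaces 5 (the leftmost entry greater than 3); 5 is bumped to row 2. In row 2, 5 replaces 7 (the leftmost entry greater than 5); 7 is bumped to row 3. 7 starts a new row 3. The new tableau is [[1, 2, 3, 8], [5], [7]].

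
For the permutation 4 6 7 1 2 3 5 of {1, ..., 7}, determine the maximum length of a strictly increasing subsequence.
4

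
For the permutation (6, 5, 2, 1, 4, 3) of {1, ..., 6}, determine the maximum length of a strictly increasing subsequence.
2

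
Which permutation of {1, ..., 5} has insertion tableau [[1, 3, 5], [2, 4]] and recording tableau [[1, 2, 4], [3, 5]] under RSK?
2 4 1 5 3

Reverse the RSK construction: for i from n down to 1, find the cell of Q containing i, remove the entry at that cell from P, and reverse-bump it up through P; the value ejected from row 1 is w(i).

Step i=5: Q has 5 at row 2, column 2; remove 4 from row 2 of P and reverse-bump: 4 enters row 1 and ejects 3. So w(5) = 3. P is now [[1, 4, 5], [2]].
Step i=4: Q has 4 at row 1, column 3; remove that cell from P, ejecting 5. So w(4) = 5. P is now [[1, 4], [2]].
Step i=3: Q has 3 at row 2, column 1; remove 2 from row 2 of P and reverse-bump: 2 enters row 1 and ejects 1. So w(3) = 1. P is now [[2, 4]].
Step i=2: Q has 2 at row 1, column 2; remove that cell from P, ejecting 4. So w(2) = 4. P is now [[2]].
Step i=1: Q has 1 at row 1, column 1; remove that cell from P, ejecting 2. So w(1) = 2. P is now [].

So w = 2 4 1 5 3.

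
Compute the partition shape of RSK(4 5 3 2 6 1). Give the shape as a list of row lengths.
[3, 1, 1, 1]

RSK row insertion gives P = [[1, 5, 6], [2], [3], [4]], which has shape [3, 1, 1, 1].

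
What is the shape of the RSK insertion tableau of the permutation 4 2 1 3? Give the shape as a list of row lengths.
[2, 1, 1]

Row-insert each entry into an empty tableau.

After inserting 4: P = [[4]].
After inserting 2: P = [[2], [4]].
After inserting 1: P = [[1], [2], [4]].
After inserting 3: P = [[1, 3], [2], [4]].

The final insertion tableau P = [[1, 3], [2], [4]] has shape [2, 1, 1].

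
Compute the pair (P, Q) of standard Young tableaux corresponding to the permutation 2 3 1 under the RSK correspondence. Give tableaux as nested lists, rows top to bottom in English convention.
Insert each entry of the permutation into P by Schensted row insertion, recording in Q the position of each new cell.

Insert 2: appended to row 1. P = [[2]].
Insert 3: appended to row 1. P = [[2, 3]].
Insert 1: 1 bumps 2 from row 1; 2 starts row 2. P = [[1, 3], [2]].

So P = [[1, 3], [2]], Q = [[1, 2], [3]].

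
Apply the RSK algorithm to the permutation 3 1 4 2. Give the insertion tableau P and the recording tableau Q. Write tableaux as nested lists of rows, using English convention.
P = [[1, 2], [3, 4]], Q = [[1, 3], [2, 4]]

Insert each entry of the permutation into P by Schensted row insertion, recording in Q the position of each new cell.

Insert 3: appended to row 1. P = [[3]].
Insert 1: 1 bumps 3 from row 1; 3 starts row 2. P = [[1], [3]].
Insert 4: appended to row 1. P = [[1, 4], [3]].
Insert 2: 2 bumps 4 from row 1; 4 appends to row 2. P = [[1, 2], [3, 4]].

So P = [[1, 2], [3, 4]], Q = [[1, 3], [2, 4]].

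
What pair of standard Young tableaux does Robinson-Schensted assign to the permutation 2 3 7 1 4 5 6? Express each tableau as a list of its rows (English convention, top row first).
P = [[1, 3, 4, 5, 6], [2, 7]], Q = [[1, 2, 3, 6, 7], [4, 5]]

Insert each entry of the permutation into P by Schensted row insertion, recording in Q the position of each new cell.

After inserting 2: P = [[2]].
After inserting 3: P = [[2, 3]].
After inserting 7: P = [[2, 3, 7]].
After inserting 1: P = [[1, 3, 7], [2]].
After inserting 4: P = [[1, 3, 4], [2, 7]].
After inserting 5: P = [[1, 3, 4, 5], [2, 7]].
After inserting 6: P = [[1, 3, 4, 5, 6], [2, 7]].

So P = [[1, 3, 4, 5, 6], [2, 7]], Q = [[1, 2, 3, 6, 7], [4, 5]].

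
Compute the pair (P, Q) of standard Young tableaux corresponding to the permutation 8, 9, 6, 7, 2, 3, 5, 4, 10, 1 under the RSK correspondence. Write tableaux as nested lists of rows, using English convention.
Insert each entry of the permutation into P by Schensted row insertion, recording in Q the position of each new cell.

Insert 8: appended to row 1. P = [[8]], Q = [[1]].
Insert 9: appended to row 1. P = [[8, 9]], Q = [[1, 2]].
Insert 6: 6 bumps 8 from row 1; 8 starts row 2. P = [[6, 9], [8]], Q = [[1, 2], [3]].
Insert 7: 7 bumps 9 from row 1; 9 appends to row 2. P = [[6, 7], [8, 9]], Q = [[1, 2], [3, 4]].
Insert 2: 2 bumps 6 from row 1; 6 bumps 8 from row 2; 8 starts row 3. P = [[2, 7], [6, 9], [8]], Q = [[1, 2], [3, 4], [5]].
Insert 3: 3 bumps 7 from row 1; 7 bumps 9 from row 2; 9 appends to row 3. P = [[2, 3], [6, 7], [8, 9]], Q = [[1, 2], [3, 4], [5, 6]].
Insert 5: appended to row 1. P = [[2, 3, 5], [6, 7], [8, 9]], Q = [[1, 2, 7], [3, 4], [5, 6]].
Insert 4: 4 bumps 5 from row 1; 5 bumps 6 from row 2; 6 bumps 8 from row 3; 8 starts row 4. P = [[2, 3, 4], [5, 7], [6, 9], [8]], Q = [[1, 2, 7], [3, 4], [5, 6], [8]].
Insert 10: appended to row 1. P = [[2, 3, 4, 10], [5, 7], [6, 9], [8]], Q = [[1, 2, 7, 9], [3, 4], [5, 6], [8]].
Insert 1: 1 bumps 2 from row 1; 2 bumps 5 from row 2; 5 bumps 6 from row 3; 6 bumps 8 from row 4; 8 starts row 5. P = [[1, 3, 4, 10], [2, 7], [5, 9], [6], [8]], Q = [[1, 2, 7, 9], [3, 4], [5, 6], [8], [10]].

So P = [[1, 3, 4, 10], [2, 7], [5, 9], [6], [8]], Q = [[1, 2, 7, 9], [3, 4], [5, 6], [8], [10]].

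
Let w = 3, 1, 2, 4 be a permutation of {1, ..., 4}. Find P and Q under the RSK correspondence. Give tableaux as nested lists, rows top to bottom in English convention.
Insert each entry of the permutation into P by Schensted row insertion, recording in Q the position of each new cell.

Insert 3: appended to row 1. P = [[3]], Q = [[1]].
Insert 1: 1 bumps 3 from row 1; 3 starts row 2. P = [[1], [3]], Q = [[1], [2]].
Insert 2: appended to row 1. P = [[1, 2], [3]], Q = [[1, 3], [2]].
Insert 4: appended to row 1. P = [[1, 2, 4], [3]], Q = [[1, 3, 4], [2]].

So P = [[1, 2, 4], [3]], Q = [[1, 3, 4], [2]].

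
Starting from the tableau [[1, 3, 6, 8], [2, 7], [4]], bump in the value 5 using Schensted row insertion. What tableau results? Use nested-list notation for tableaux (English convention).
In row 1, 5 replaces 6 (the leftmost entry greater than 5); 6 is bumped to row 2. In row 2, 6 replaces 7 (the leftmost entry greater than 6); 7 is bumped to row 3. 7 is appended to row 3. The new tableau is [[1, 3, 5, 8], [2, 6], [4, 7]].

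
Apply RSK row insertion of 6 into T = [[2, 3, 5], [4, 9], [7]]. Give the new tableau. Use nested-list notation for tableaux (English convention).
[[2, 3, 5, 6], [4, 9], [7]]

6 is larger than every entry of row 1, so it is appended to row 1. The new tableau is [[2, 3, 5, 6], [4, 9], [7]].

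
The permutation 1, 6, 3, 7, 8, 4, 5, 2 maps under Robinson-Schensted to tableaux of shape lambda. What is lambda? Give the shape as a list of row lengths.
Row-insert each entry into an empty tableau.

After inserting 1: P = [[1]].
After inserting 6: P = [[1, 6]].
After inserting 3: P = [[1, 3], [6]].
After inserting 7: P = [[1, 3, 7], [6]].
After inserting 8: P = [[1, 3, 7, 8], [6]].
After inserting 4: P = [[1, 3, 4, 8], [6, 7]].
After inserting 5: P = [[1, 3, 4, 5], [6, 7, 8]].
After inserting 2: P = [[1, 2, 4, 5], [3, 7, 8], [6]].

The final insertion tableau P = [[1, 2, 4, 5], [3, 7, 8], [6]] has shape [4, 3, 1].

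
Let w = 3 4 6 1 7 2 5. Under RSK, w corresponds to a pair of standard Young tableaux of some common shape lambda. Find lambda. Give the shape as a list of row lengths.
[4, 3]

Row-insert each entry into an empty tableau.

After inserting 3: P = [[3]].
After inserting 4: P = [[3, 4]].
After inserting 6: P = [[3, 4, 6]].
After inserting 1: P = [[1, 4, 6], [3]].
After inserting 7: P = [[1, 4, 6, 7], [3]].
After inserting 2: P = [[1, 2, 6, 7], [3, 4]].
After inserting 5: P = [[1, 2, 5, 7], [3, 4, 6]].

The final insertion tableau P = [[1, 2, 5, 7], [3, 4, 6]] has shape [4, 3].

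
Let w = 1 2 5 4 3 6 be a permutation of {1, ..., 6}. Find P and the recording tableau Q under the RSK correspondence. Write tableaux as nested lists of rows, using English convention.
Insert each entry of the permutation into P by Schensted row insertion, recording in Q the position of each new cell.

Insert 1: appended to row 1. P = [[1]], Q = [[1]].
Insert 2: appended to row 1. P = [[1, 2]], Q = [[1, 2]].
Insert 5: appended to row 1. P = [[1, 2, 5]], Q = [[1, 2, 3]].
Insert 4: 4 bumps 5 from row 1; 5 starts row 2. P = [[1, 2, 4], [5]], Q = [[1, 2, 3], [4]].
Insert 3: 3 bumps 4 from row 1; 4 bumps 5 from row 2; 5 starts row 3. P = [[1, 2, 3], [4], [5]], Q = [[1, 2, 3], [4], [5]].
Insert 6: appended to row 1. P = [[1, 2, 3, 6], [4], [5]], Q = [[1, 2, 3, 6], [4], [5]].

So P = [[1, 2, 3, 6], [4], [5]], Q = [[1, 2, 3, 6], [4], [5]].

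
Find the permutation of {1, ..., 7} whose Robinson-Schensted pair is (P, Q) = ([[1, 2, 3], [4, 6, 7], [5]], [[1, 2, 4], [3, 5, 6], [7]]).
Reverse the RSK construction: for i from n down to 1, find the cell of Q containing i, remove the entry at that cell from P, and reverse-bump it up through P; the value ejected from row 1 is w(i).

Step i=7: Q has 7 at row 3, column 1; remove 5 from row 3 of P and reverse-bump: 5 enters row 2 and ejects 4; 4 enters row 1 and ejects 3. So w(7) = 3. P is now [[1, 2, 4], [5, 6, 7]].
Step i=6: Q has 6 at row 2, column 3; remove 7 from row 2 of P and reverse-bump: 7 enters row 1 and ejects 4. So w(6) = 4. P is now [[1, 2, 7], [5, 6]].
Step i=5: Q has 5 at row 2, column 2; remove 6 from row 2 of P and reverse-bump: 6 enters row 1 and ejects 2. So w(5) = 2. P is now [[1, 6, 7], [5]].
Step i=4: Q has 4 at row 1, column 3; remove that cell from P, ejecting 7. So w(4) = 7. P is now [[1, 6], [5]].
Step i=3: Q has 3 at row 2, column 1; remove 5 from row 2 of P and reverse-bump: 5 enters row 1 and ejects 1. So w(3) = 1. P is now [[5, 6]].
Step i=2: Q has 2 at row 1, column 2; remove that cell from P, ejecting 6. So w(2) = 6. P is now [[5]].
Step i=1: Q has 1 at row 1, column 1; remove that cell from P, ejecting 5. So w(1) = 5. P is now [].

So w = 5 6 1 7 2 4 3.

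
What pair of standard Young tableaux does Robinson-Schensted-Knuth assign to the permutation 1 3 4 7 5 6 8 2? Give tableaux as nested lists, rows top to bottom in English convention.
P = [[1, 2, 4, 5, 6, 8], [3], [7]], Q = [[1, 2, 3, 4, 6, 7], [5], [8]]

Insert each entry of the permutation into P by Schensted row insertion, recording in Q the position of each new cell.

Insert 1: appended to row 1. P = [[1]].
Insert 3: appended to row 1. P = [[1, 3]].
Insert 4: appended to row 1. P = [[1, 3, 4]].
Insert 7: appended to row 1. P = [[1, 3, 4, 7]].
Insert 5: 5 bumps 7 from row 1; 7 starts row 2. P = [[1, 3, 4, 5], [7]].
Insert 6: appended to row 1. P = [[1, 3, 4, 5, 6], [7]].
Insert 8: appended to row 1. P = [[1, 3, 4, 5, 6, 8], [7]].
Insert 2: 2 bumps 3 from row 1; 3 bumps 7 from row 2; 7 starts row 3. P = [[1, 2, 4, 5, 6, 8], [3], [7]].

So P = [[1, 2, 4, 5, 6, 8], [3], [7]], Q = [[1, 2, 3, 4, 6, 7], [5], [8]].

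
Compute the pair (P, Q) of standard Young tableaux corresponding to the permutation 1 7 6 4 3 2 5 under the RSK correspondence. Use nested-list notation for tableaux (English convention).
P = [[1, 2, 5], [3], [4], [6], [7]], Q = [[1, 2, 7], [3], [4], [5], [6]]

Insert each entry of the permutation into P by Schensted row insertion, recording in Q the position of each new cell.

Insert 1: appended to row 1. P = [[1]].
Insert 7: appended to row 1. P = [[1, 7]].
Insert 6: 6 bumps 7 from row 1; 7 starts row 2. P = [[1, 6], [7]].
Insert 4: 4 bumps 6 from row 1; 6 bumps 7 from row 2; 7 starts row 3. P = [[1, 4], [6], [7]].
Insert 3: 3 bumps 4 from row 1; 4 bumps 6 from row 2; 6 bumps 7 from row 3; 7 starts row 4. P = [[1, 3], [4], [6], [7]].
Insert 2: 2 bumps 3 from row 1; 3 bumps 4 from row 2; 4 bumps 6 from row 3; 6 bumps 7 from row 4; 7 starts row 5. P = [[1, 2], [3], [4], [6], [7]].
Insert 5: appended to row 1. P = [[1, 2, 5], [3], [4], [6], [7]].

So P = [[1, 2, 5], [3], [4], [6], [7]], Q = [[1, 2, 7], [3], [4], [5], [6]].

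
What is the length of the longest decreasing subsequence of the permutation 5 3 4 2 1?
4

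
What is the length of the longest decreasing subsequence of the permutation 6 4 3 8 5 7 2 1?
5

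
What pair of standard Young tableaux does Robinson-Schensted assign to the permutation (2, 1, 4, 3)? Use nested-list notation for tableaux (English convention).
Insert each entry of the permutation into P by Schensted row insertion, recording in Q the position of each new cell.

Insert 2: appended to row 1. P = [[2]], Q = [[1]].
Insert 1: 1 bumps 2 from row 1; 2 starts row 2. P = [[1], [2]], Q = [[1], [2]].
Insert 4: appended to row 1. P = [[1, 4], [2]], Q = [[1, 3], [2]].
Insert 3: 3 bumps 4 from row 1; 4 appends to row 2. P = [[1, 3], [2, 4]], Q = [[1, 3], [2, 4]].

So P = [[1, 3], [2, 4]], Q = [[1, 3], [2, 4]].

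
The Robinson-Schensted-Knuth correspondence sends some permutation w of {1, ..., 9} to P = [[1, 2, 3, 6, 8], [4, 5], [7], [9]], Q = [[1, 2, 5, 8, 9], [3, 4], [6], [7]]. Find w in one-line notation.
Reverse the RSK construction: for i from n down to 1, find the cell of Q containing i, remove the entry at that cell from P, and reverse-bump it up through P; the value ejected from row 1 is w(i).

Step i=9: Q has 9 at row 1, column 5; remove that cell from P, ejecting 8. So w(9) = 8. P is now [[1, 2, 3, 6], [4, 5], [7], [9]].
Step i=8: Q has 8 at row 1, column 4; remove that cell from P, ejecting 6. So w(8) = 6. P is now [[1, 2, 3], [4, 5], [7], [9]].
Step i=7: Q has 7 at row 4, column 1; remove 9 from row 4 of P and reverse-bump: 9 enters row 3 and ejects 7; 7 enters row 2 and ejects 5; 5 enters row 1 and ejects 3. So w(7) = 3. P is now [[1, 2, 5], [4, 7], [9]].
Step i=6: Q has 6 at row 3, column 1; remove 9 from row 3 of P and reverse-bump: 9 enters row 2 and ejects 7; 7 enters row 1 and ejects 5. So w(6) = 5. P is now [[1, 2, 7], [4, 9]].
Step i=5: Q has 5 at row 1, column 3; remove that cell from P, ejecting 7. So w(5) = 7. P is now [[1, 2], [4, 9]].
Step i=4: Q has 4 at row 2, column 2; remove 9 from row 2 of P and reverse-bump: 9 enters row 1 and ejects 2. So w(4) = 2. P is now [[1, 9], [4]].
Step i=3: Q has 3 at row 2, column 1; remove 4 from row 2 of P and reverse-bump: 4 enters row 1 and ejects 1. So w(3) = 1. P is now [[4, 9]].
Step i=2: Q has 2 at row 1, column 2; remove that cell from P, ejecting 9. So w(2) = 9. P is now [[4]].
Step i=1: Q has 1 at row 1, column 1; remove that cell from P, ejecting 4. So w(1) = 4. P is now [].

So w = 4 9 1 2 7 5 3 6 8.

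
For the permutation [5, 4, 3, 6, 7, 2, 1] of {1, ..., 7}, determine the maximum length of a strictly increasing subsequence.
3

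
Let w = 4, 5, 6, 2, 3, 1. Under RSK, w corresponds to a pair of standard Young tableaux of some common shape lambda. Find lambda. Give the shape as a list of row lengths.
Row-insert each entry into an empty tableau.

After inserting 4: P = [[4]].
After inserting 5: P = [[4, 5]].
After inserting 6: P = [[4, 5, 6]].
After inserting 2: P = [[2, 5, 6], [4]].
After inserting 3: P = [[2, 3, 6], [4, 5]].
After inserting 1: P = [[1, 3, 6], [2, 5], [4]].

The final insertion tableau P = [[1, 3, 6], [2, 5], [4]] has shape [3, 2, 1].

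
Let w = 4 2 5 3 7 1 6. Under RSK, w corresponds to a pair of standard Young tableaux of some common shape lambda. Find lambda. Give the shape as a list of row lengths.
[3, 3, 1]

Row-insert each entry into an empty tableau.

After inserting 4: P = [[4]].
After inserting 2: P = [[2], [4]].
After inserting 5: P = [[2, 5], [4]].
After inserting 3: P = [[2, 3], [4, 5]].
After inserting 7: P = [[2, 3, 7], [4, 5]].
After inserting 1: P = [[1, 3, 7], [2, 5], [4]].
After inserting 6: P = [[1, 3, 6], [2, 5, 7], [4]].

The final insertion tableau P = [[1, 3, 6], [2, 5, 7], [4]] has shape [3, 3, 1].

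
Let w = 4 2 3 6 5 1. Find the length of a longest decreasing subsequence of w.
3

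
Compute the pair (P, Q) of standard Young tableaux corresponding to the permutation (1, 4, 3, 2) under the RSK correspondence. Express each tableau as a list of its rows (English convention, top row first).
Insert each entry of the permutation into P by Schensted row insertion, recording in Q the position of each new cell.

After inserting 1: P = [[1]].
After inserting 4: P = [[1, 4]].
After inserting 3: P = [[1, 3], [4]].
After inserting 2: P = [[1, 2], [3], [4]].

So P = [[1, 2], [3], [4]], Q = [[1, 2], [3], [4]].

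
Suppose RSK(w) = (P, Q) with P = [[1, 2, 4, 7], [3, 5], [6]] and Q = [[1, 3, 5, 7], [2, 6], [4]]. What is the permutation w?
Reverse the RSK construction: for i from n down to 1, find the cell of Q containing i, remove the entry at that cell from P, and reverse-bump it up through P; the value ejected from row 1 is w(i).

Step i=7: Q has 7 at row 1, column 4; remove that cell from P, ejecting 7. So w(7) = 7. P is now [[1, 2, 4], [3, 5], [6]].
Step i=6: Q has 6 at row 2, column 2; remove 5 from row 2 of P and reverse-bump: 5 enters row 1 and ejects 4. So w(6) = 4. P is now [[1, 2, 5], [3], [6]].
Step i=5: Q has 5 at row 1, column 3; remove that cell from P, ejecting 5. So w(5) = 5. P is now [[1, 2], [3], [6]].
Step i=4: Q has 4 at row 3, column 1; remove 6 from row 3 of P and reverse-bump: 6 enters row 2 and ejects 3; 3 enters row 1 and ejects 2. So w(4) = 2. P is now [[1, 3], [6]].
Step i=3: Q has 3 at row 1, column 2; remove that cell from P, ejecting 3. So w(3) = 3. P is now [[1], [6]].
Step i=2: Q has 2 at row 2, column 1; remove 6 from row 2 of P and reverse-bump: 6 enters row 1 and ejects 1. So w(2) = 1. P is now [[6]].
Step i=1: Q has 1 at row 1, column 1; remove that cell from P, ejecting 6. So w(1) = 6. P is now [].

So w = 6 1 3 2 5 4 7.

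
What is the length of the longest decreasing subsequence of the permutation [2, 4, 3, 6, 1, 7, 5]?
3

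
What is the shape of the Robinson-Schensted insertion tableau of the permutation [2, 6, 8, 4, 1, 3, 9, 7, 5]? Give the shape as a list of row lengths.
[4, 3, 2]

Row-insert each entry into an empty tableau.

After inserting 2: P = [[2]].
After inserting 6: P = [[2, 6]].
After inserting 8: P = [[2, 6, 8]].
After inserting 4: P = [[2, 4, 8], [6]].
After inserting 1: P = [[1, 4, 8], [2], [6]].
After inserting 3: P = [[1, 3, 8], [2, 4], [6]].
After inserting 9: P = [[1, 3, 8, 9], [2, 4], [6]].
After inserting 7: P = [[1, 3, 7, 9], [2, 4, 8], [6]].
After inserting 5: P = [[1, 3, 5, 9], [2, 4, 7], [6, 8]].

The final insertion tableau P = [[1, 3, 5, 9], [2, 4, 7], [6, 8]] has shape [4, 3, 2].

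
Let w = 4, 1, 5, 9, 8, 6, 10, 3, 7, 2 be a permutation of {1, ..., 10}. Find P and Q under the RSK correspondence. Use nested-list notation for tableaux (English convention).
Insert each entry of the permutation into P by Schensted row insertion, recording in Q the position of each new cell.

Insert 4: appended to row 1. P = [[4]].
Insert 1: 1 bumps 4 from row 1; 4 starts row 2. P = [[1], [4]].
Insert 5: appended to row 1. P = [[1, 5], [4]].
Insert 9: appended to row 1. P = [[1, 5, 9], [4]].
Insert 8: 8 bumps 9 from row 1; 9 appends to row 2. P = [[1, 5, 8], [4, 9]].
Insert 6: 6 bumps 8 from row 1; 8 bumps 9 from row 2; 9 starts row 3. P = [[1, 5, 6], [4, 8], [9]].
Insert 10: appended to row 1. P = [[1, 5, 6, 10], [4, 8], [9]].
Insert 3: 3 bumps 5 from row 1; 5 bumps 8 from row 2; 8 bumps 9 from row 3; 9 starts row 4. P = [[1, 3, 6, 10], [4, 5], [8], [9]].
Insert 7: 7 bumps 10 from row 1; 10 appends to row 2. P = [[1, 3, 6, 7], [4, 5, 10], [8], [9]].
Insert 2: 2 bumps 3 from row 1; 3 bumps 4 from row 2; 4 bumps 8 from row 3; 8 bumps 9 from row 4; 9 starts row 5. P = [[1, 2, 6, 7], [3, 5, 10], [4], [8], [9]].

So P = [[1, 2, 6, 7], [3, 5, 10], [4], [8], [9]], Q = [[1, 3, 4, 7], [2, 5, 9], [6], [8], [10]].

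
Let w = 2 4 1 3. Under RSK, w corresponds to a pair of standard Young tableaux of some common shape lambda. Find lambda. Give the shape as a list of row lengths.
Row-insert each entry into an empty tableau.

After inserting 2: P = [[2]].
After inserting 4: P = [[2, 4]].
After inserting 1: P = [[1, 4], [2]].
After inserting 3: P = [[1, 3], [2, 4]].

The final insertion tableau P = [[1, 3], [2, 4]] has shape [2, 2].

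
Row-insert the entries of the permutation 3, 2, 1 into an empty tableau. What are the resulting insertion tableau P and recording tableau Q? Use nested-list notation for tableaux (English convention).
P = [[1], [2], [3]], Q = [[1], [2], [3]]

Insert each entry of the permutation into P by Schensted row insertion, recording in Q the position of each new cell.

Insert 3: appended to row 1. P = [[3]], Q = [[1]].
Insert 2: 2 bumps 3 from row 1; 3 starts row 2. P = [[2], [3]], Q = [[1], [2]].
Insert 1: 1 bumps 2 from row 1; 2 bumps 3 from row 2; 3 starts row 3. P = [[1], [2], [3]], Q = [[1], [2], [3]].

So P = [[1], [2], [3]], Q = [[1], [2], [3]].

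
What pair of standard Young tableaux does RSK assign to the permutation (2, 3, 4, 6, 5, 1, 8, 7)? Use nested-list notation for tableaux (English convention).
Insert each entry of the permutation into P by Schensted row insertion, recording in Q the position of each new cell.

Insert 2: appended to row 1. P = [[2]].
Insert 3: appended to row 1. P = [[2, 3]].
Insert 4: appended to row 1. P = [[2, 3, 4]].
Insert 6: appended to row 1. P = [[2, 3, 4, 6]].
Insert 5: 5 bumps 6 from row 1; 6 starts row 2. P = [[2, 3, 4, 5], [6]].
Insert 1: 1 bumps 2 from row 1; 2 bumps 6 from row 2; 6 starts row 3. P = [[1, 3, 4, 5], [2], [6]].
Insert 8: appended to row 1. P = [[1, 3, 4, 5, 8], [2], [6]].
Insert 7: 7 bumps 8 from row 1; 8 appends to row 2. P = [[1, 3, 4, 5, 7], [2, 8], [6]].

So P = [[1, 3, 4, 5, 7], [2, 8], [6]], Q = [[1, 2, 3, 4, 7], [5, 8], [6]].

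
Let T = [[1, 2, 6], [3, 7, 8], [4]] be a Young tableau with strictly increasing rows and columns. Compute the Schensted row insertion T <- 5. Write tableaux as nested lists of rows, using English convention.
[[1, 2, 5], [3, 6, 8], [4, 7]]

In row 1, 5 replaces 6 (the leftmost entry greater than 5); 6 is bumped to row 2. In row 2, 6 replaces 7 (the leftmost entry greater than 6); 7 is bumped to row 3. 7 is appended to row 3. The new tableau is [[1, 2, 5], [3, 6, 8], [4, 7]].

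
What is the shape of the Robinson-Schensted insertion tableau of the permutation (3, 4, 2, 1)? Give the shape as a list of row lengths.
Row-insert each entry into an empty tableau.

After inserting 3: P = [[3]].
After inserting 4: P = [[3, 4]].
After inserting 2: P = [[2, 4], [3]].
After inserting 1: P = [[1, 4], [2], [3]].

The final insertion tableau P = [[1, 4], [2], [3]] has shape [2, 1, 1].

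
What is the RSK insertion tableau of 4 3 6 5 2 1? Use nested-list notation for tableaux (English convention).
P = [[1, 5], [2, 6], [3], [4]]

Insert 4: appended to row 1. P = [[4]].
Insert 3: 3 bumps 4 from row 1; 4 starts row 2. P = [[3], [4]].
Insert 6: appended to row 1. P = [[3, 6], [4]].
Insert 5: 5 bumps 6 from row 1; 6 appends to row 2. P = [[3, 5], [4, 6]].
Insert 2: 2 bumps 3 from row 1; 3 bumps 4 from row 2; 4 starts row 3. P = [[2, 5], [3, 6], [4]].
Insert 1: 1 bumps 2 from row 1; 2 bumps 3 from row 2; 3 bumps 4 from row 3; 4 starts row 4. P = [[1, 5], [2, 6], [3], [4]].

So P = [[1, 5], [2, 6], [3], [4]].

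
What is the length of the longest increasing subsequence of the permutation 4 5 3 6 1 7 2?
4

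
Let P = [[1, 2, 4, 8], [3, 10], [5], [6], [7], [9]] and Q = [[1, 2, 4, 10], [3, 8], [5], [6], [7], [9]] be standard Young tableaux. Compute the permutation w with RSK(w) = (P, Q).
Reverse the RSK construction: for i from n down to 1, find the cell of Q containing i, remove the entry at that cell from P, and reverse-bump it up through P; the value ejected from row 1 is w(i).

Step i=10: Q has 10 at row 1, column 4; remove that cell from P, ejecting 8. So w(10) = 8. P is now [[1, 2, 4], [3, 10], [5], [6], [7], [9]].
Step i=9: Q has 9 at row 6, column 1; remove 9 from row 6 of P and reverse-bump: 9 enters row 5 and ejects 7; 7 enters row 4 and ejects 6; 6 enters row 3 and ejects 5; 5 enters row 2 and ejects 3; 3 enters row 1 and ejects 2. So w(9) = 2. P is now [[1, 3, 4], [5, 10], [6], [7], [9]].
Step i=8: Q has 8 at row 2, column 2; remove 10 from row 2 of P and reverse-bump: 10 enters row 1 and ejects 4. So w(8) = 4. P is now [[1, 3, 10], [5], [6], [7], [9]].
Step i=7: Q has 7 at row 5, column 1; remove 9 from row 5 of P and reverse-bump: 9 enters row 4 and ejects 7; 7 enters row 3 and ejects 6; 6 enters row 2 and ejects 5; 5 enters row 1 and ejects 3. So w(7) = 3. P is now [[1, 5, 10], [6], [7], [9]].
Step i=6: Q has 6 at row 4, column 1; remove 9 from row 4 of P and reverse-bump: 9 enters row 3 and ejects 7; 7 enters row 2 and ejects 6; 6 enters row 1 and ejects 5. So w(6) = 5. P is now [[1, 6, 10], [7], [9]].
Step i=5: Q has 5 at row 3, column 1; remove 9 from row 3 of P and reverse-bump: 9 enters row 2 and ejects 7; 7 enters row 1 and ejects 6. So w(5) = 6. P is now [[1, 7, 10], [9]].
Step i=4: Q has 4 at row 1, column 3; remove that cell from P, ejecting 10. So w(4) = 10. P is now [[1, 7], [9]].
Step i=3: Q has 3 at row 2, column 1; remove 9 from row 2 of P and reverse-bump: 9 enters row 1 and ejects 7. So w(3) = 7. P is now [[1, 9]].
Step i=2: Q has 2 at row 1, column 2; remove that cell from P, ejecting 9. So w(2) = 9. P is now [[1]].
Step i=1: Q has 1 at row 1, column 1; remove that cell from P, ejecting 1. So w(1) = 1. P is now [].

So w = 1 9 7 10 6 5 3 4 2 8.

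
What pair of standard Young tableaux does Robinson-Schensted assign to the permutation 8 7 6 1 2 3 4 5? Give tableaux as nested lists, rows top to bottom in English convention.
P = [[1, 2, 3, 4, 5], [6], [7], [8]], Q = [[1, 5, 6, 7, 8], [2], [3], [4]]

Insert each entry of the permutation into P by Schensted row insertion, recording in Q the position of each new cell.

Insert 8: appended to row 1. P = [[8]].
Insert 7: 7 bumps 8 from row 1; 8 starts row 2. P = [[7], [8]].
Insert 6: 6 bumps 7 from row 1; 7 bumps 8 from row 2; 8 starts row 3. P = [[6], [7], [8]].
Insert 1: 1 bumps 6 from row 1; 6 bumps 7 from row 2; 7 bumps 8 from row 3; 8 starts row 4. P = [[1], [6], [7], [8]].
Insert 2: appended to row 1. P = [[1, 2], [6], [7], [8]].
Insert 3: appended to row 1. P = [[1, 2, 3], [6], [7], [8]].
Insert 4: appended to row 1. P = [[1, 2, 3, 4], [6], [7], [8]].
Insert 5: appended to row 1. P = [[1, 2, 3, 4, 5], [6], [7], [8]].

So P = [[1, 2, 3, 4, 5], [6], [7], [8]], Q = [[1, 5, 6, 7, 8], [2], [3], [4]].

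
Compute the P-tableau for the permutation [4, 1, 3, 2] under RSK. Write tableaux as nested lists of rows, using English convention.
Insert 4: appended to row 1. P = [[4]].
Insert 1: 1 bumps 4 from row 1; 4 starts row 2. P = [[1], [4]].
Insert 3: appended to row 1. P = [[1, 3], [4]].
Insert 2: 2 bumps 3 from row 1; 3 bumps 4 from row 2; 4 starts row 3. P = [[1, 2], [3], [4]].

So P = [[1, 2], [3], [4]].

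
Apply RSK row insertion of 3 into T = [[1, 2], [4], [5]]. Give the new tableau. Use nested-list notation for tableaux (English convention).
3 is larger than every entry of row 1, so it is appended to row 1. The new tableau is [[1, 2, 3], [4], [5]].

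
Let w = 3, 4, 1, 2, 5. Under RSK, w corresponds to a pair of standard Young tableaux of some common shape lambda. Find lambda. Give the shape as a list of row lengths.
[3, 2]

RSK row insertion gives P = [[1, 2, 5], [3, 4]], which has shape [3, 2].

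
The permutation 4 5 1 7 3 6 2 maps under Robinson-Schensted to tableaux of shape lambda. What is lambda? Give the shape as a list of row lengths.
Row-insert each entry into an empty tableau.

After inserting 4: P = [[4]].
After inserting 5: P = [[4, 5]].
After inserting 1: P = [[1, 5], [4]].
After inserting 7: P = [[1, 5, 7], [4]].
After inserting 3: P = [[1, 3, 7], [4, 5]].
After inserting 6: P = [[1, 3, 6], [4, 5, 7]].
After inserting 2: P = [[1, 2, 6], [3, 5, 7], [4]].

The final insertion tableau P = [[1, 2, 6], [3, 5, 7], [4]] has shape [3, 3, 1].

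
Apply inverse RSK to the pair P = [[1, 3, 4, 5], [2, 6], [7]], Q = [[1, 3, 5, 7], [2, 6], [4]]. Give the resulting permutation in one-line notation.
Reverse the RSK construction: for i from n down to 1, find the cell of Q containing i, remove the entry at that cell from P, and reverse-bump it up through P; the value ejected from row 1 is w(i).

Step i=7: Q has 7 at row 1, column 4; remove that cell from P, ejecting 5. So w(7) = 5. P is now [[1, 3, 4], [2, 6], [7]].
Step i=6: Q has 6 at row 2, column 2; remove 6 from row 2 of P and reverse-bump: 6 enters row 1 and ejects 4. So w(6) = 4. P is now [[1, 3, 6], [2], [7]].
Step i=5: Q has 5 at row 1, column 3; remove that cell from P, ejecting 6. So w(5) = 6. P is now [[1, 3], [2], [7]].
Step i=4: Q has 4 at row 3, column 1; remove 7 from row 3 of P and reverse-bump: 7 enters row 2 and ejects 2; 2 enters row 1 and ejects 1. So w(4) = 1. P is now [[2, 3], [7]].
Step i=3: Q has 3 at row 1, column 2; remove that cell from P, ejecting 3. So w(3) = 3. P is now [[2], [7]].
Step i=2: Q has 2 at row 2, column 1; remove 7 from row 2 of P and reverse-bump: 7 enters row 1 and ejects 2. So w(2) = 2. P is now [[7]].
Step i=1: Q has 1 at row 1, column 1; remove that cell from P, ejecting 7. So w(1) = 7. P is now [].

So w = 7 2 3 1 6 4 5.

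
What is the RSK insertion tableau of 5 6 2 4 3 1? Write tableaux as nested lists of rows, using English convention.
Insert 5: appended to row 1. P = [[5]].
Insert 6: appended to row 1. P = [[5, 6]].
Insert 2: 2 bumps 5 from row 1; 5 starts row 2. P = [[2, 6], [5]].
Insert 4: 4 bumps 6 from row 1; 6 appends to row 2. P = [[2, 4], [5, 6]].
Insert 3: 3 bumps 4 from row 1; 4 bumps 5 from row 2; 5 starts row 3. P = [[2, 3], [4, 6], [5]].
Insert 1: 1 bumps 2 from row 1; 2 bumps 4 from row 2; 4 bumps 5 from row 3; 5 starts row 4. P = [[1, 3], [2, 6], [4], [5]].

So P = [[1, 3], [2, 6], [4], [5]].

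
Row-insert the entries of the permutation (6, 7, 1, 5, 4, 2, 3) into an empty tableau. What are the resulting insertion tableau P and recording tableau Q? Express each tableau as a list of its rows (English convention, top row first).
Insert each entry of the permutation into P by Schensted row insertion, recording in Q the position of each new cell.

Insert 6: appended to row 1. P = [[6]].
Insert 7: appended to row 1. P = [[6, 7]].
Insert 1: 1 bumps 6 from row 1; 6 starts row 2. P = [[1, 7], [6]].
Insert 5: 5 bumps 7 from row 1; 7 appends to row 2. P = [[1, 5], [6, 7]].
Insert 4: 4 bumps 5 from row 1; 5 bumps 6 from row 2; 6 starts row 3. P = [[1, 4], [5, 7], [6]].
Insert 2: 2 bumps 4 from row 1; 4 bumps 5 from row 2; 5 bumps 6 from row 3; 6 starts row 4. P = [[1, 2], [4, 7], [5], [6]].
Insert 3: appended to row 1. P = [[1, 2, 3], [4, 7], [5], [6]].

So P = [[1, 2, 3], [4, 7], [5], [6]], Q = [[1, 2, 7], [3, 4], [5], [6]].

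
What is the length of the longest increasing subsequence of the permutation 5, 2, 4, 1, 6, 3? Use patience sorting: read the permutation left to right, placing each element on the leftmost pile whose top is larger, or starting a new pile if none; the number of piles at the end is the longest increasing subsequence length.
5: new pile. tops = [5]
2: onto pile 1 (replacing 5). tops = [2]
4: new pile. tops = [2, 4]
1: onto pile 1 (replacing 2). tops = [1, 4]
6: new pile. tops = [1, 4, 6]
3: onto pile 2 (replacing 4). tops = [1, 3, 6]

3 piles, so the longest increasing subsequence has length 3.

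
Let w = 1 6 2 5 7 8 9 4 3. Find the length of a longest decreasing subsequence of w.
4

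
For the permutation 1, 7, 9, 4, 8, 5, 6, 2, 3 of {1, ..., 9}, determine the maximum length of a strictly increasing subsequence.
4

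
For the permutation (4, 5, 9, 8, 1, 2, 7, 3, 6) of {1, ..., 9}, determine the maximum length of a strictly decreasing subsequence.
4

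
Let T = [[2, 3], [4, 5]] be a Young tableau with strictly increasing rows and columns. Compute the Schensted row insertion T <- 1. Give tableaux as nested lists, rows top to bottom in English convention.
In row 1, 1 replaces 2 (the leftmost entry greater than 1); 2 is bumped to row 2. In row 2, 2 replaces 4 (the leftmost entry greater than 2); 4 is bumped to row 3. 4 starts a new row 3. The new tableau is [[1, 3], [2, 5], [4]].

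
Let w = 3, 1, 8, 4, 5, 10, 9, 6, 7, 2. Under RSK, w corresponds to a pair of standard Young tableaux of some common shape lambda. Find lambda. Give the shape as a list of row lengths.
[5, 3, 1, 1]

Row-insert each entry into an empty tableau.

After inserting 3: P = [[3]].
After inserting 1: P = [[1], [3]].
After inserting 8: P = [[1, 8], [3]].
After inserting 4: P = [[1, 4], [3, 8]].
After inserting 5: P = [[1, 4, 5], [3, 8]].
After inserting 10: P = [[1, 4, 5, 10], [3, 8]].
After inserting 9: P = [[1, 4, 5, 9], [3, 8, 10]].
After inserting 6: P = [[1, 4, 5, 6], [3, 8, 9], [10]].
After inserting 7: P = [[1, 4, 5, 6, 7], [3, 8, 9], [10]].
After inserting 2: P = [[1, 2, 5, 6, 7], [3, 4, 9], [8], [10]].

The final insertion tableau P = [[1, 2, 5, 6, 7], [3, 4, 9], [8], [10]] has shape [5, 3, 1, 1].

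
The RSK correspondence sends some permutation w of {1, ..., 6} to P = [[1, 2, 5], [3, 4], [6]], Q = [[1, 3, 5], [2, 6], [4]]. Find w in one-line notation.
Reverse the RSK construction: for i from n down to 1, find the cell of Q containing i, remove the entry at that cell from P, and reverse-bump it up through P; the value ejected from row 1 is w(i).

Step i=6: Q has 6 at row 2, column 2; remove 4 from row 2 of P and reverse-bump: 4 enters row 1 and ejects 2. So w(6) = 2. P is now [[1, 4, 5], [3], [6]].
Step i=5: Q has 5 at row 1, column 3; remove that cell from P, ejecting 5. So w(5) = 5. P is now [[1, 4], [3], [6]].
Step i=4: Q has 4 at row 3, column 1; remove 6 from row 3 of P and reverse-bump: 6 enters row 2 and ejects 3; 3 enters row 1 and ejects 1. So w(4) = 1. P is now [[3, 4], [6]].
Step i=3: Q has 3 at row 1, column 2; remove that cell from P, ejecting 4. So w(3) = 4. P is now [[3], [6]].
Step i=2: Q has 2 at row 2, column 1; remove 6 from row 2 of P and reverse-bump: 6 enters row 1 and ejects 3. So w(2) = 3. P is now [[6]].
Step i=1: Q has 1 at row 1, column 1; remove that cell from P, ejecting 6. So w(1) = 6. P is now [].

So w = 6 3 4 1 5 2.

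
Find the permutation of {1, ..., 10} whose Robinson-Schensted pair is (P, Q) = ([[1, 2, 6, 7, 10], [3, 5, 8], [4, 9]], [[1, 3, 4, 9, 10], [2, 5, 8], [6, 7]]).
4 3 5 9 8 1 2 6 7 10

Reverse the RSK construction: for i from n down to 1, find the cell of Q containing i, remove the entry at that cell from P, and reverse-bump it up through P; the value ejected from row 1 is w(i).

Step i=10: Q has 10 at row 1, column 5; remove that cell from P, ejecting 10. So w(10) = 10. P is now [[1, 2, 6, 7], [3, 5, 8], [4, 9]].
Step i=9: Q has 9 at row 1, column 4; remove that cell from P, ejecting 7. So w(9) = 7. P is now [[1, 2, 6], [3, 5, 8], [4, 9]].
Step i=8: Q has 8 at row 2, column 3; remove 8 from row 2 of P and reverse-bump: 8 enters row 1 and ejects 6. So w(8) = 6. P is now [[1, 2, 8], [3, 5], [4, 9]].
Step i=7: Q has 7 at row 3, column 2; remove 9 from row 3 of P and reverse-bump: 9 enters row 2 and ejects 5; 5 enters row 1 and ejects 2. So w(7) = 2. P is now [[1, 5, 8], [3, 9], [4]].
Step i=6: Q has 6 at row 3, column 1; remove 4 from row 3 of P and reverse-bump: 4 enters row 2 and ejects 3; 3 enters row 1 and ejects 1. So w(6) = 1. P is now [[3, 5, 8], [4, 9]].
Step i=5: Q has 5 at row 2, column 2; remove 9 from row 2 of P and reverse-bump: 9 enters row 1 and ejects 8. So w(5) = 8. P is now [[3, 5, 9], [4]].
Step i=4: Q has 4 at row 1, column 3; remove that cell from P, ejecting 9. So w(4) = 9. P is now [[3, 5], [4]].
Step i=3: Q has 3 at row 1, column 2; remove that cell from P, ejecting 5. So w(3) = 5. P is now [[3], [4]].
Step i=2: Q has 2 at row 2, column 1; remove 4 from row 2 of P and reverse-bump: 4 enters row 1 and ejects 3. So w(2) = 3. P is now [[4]].
Step i=1: Q has 1 at row 1, column 1; remove that cell from P, ejecting 4. So w(1) = 4. P is now [].

So w = 4 3 5 9 8 1 2 6 7 10.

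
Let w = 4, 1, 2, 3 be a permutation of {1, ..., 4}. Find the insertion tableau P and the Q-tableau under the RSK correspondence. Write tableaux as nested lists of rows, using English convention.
Insert each entry of the permutation into P by Schensted row insertion, recording in Q the position of each new cell.

Insert 4: appended to row 1. P = [[4]].
Insert 1: 1 bumps 4 from row 1; 4 starts row 2. P = [[1], [4]].
Insert 2: appended to row 1. P = [[1, 2], [4]].
Insert 3: appended to row 1. P = [[1, 2, 3], [4]].

So P = [[1, 2, 3], [4]], Q = [[1, 3, 4], [2]].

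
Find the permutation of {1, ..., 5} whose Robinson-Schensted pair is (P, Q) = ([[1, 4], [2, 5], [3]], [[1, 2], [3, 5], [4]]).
3 5 2 1 4

Reverse the RSK construction: for i from n down to 1, find the cell of Q containing i, remove the entry at that cell from P, and reverse-bump it up through P; the value ejected from row 1 is w(i).

Step i=5: Q has 5 at row 2, column 2; remove 5 from row 2 of P and reverse-bump: 5 enters row 1 and ejects 4. So w(5) = 4. P is now [[1, 5], [2], [3]].
Step i=4: Q has 4 at row 3, column 1; remove 3 from row 3 of P and reverse-bump: 3 enters row 2 and ejects 2; 2 enters row 1 and ejects 1. So w(4) = 1. P is now [[2, 5], [3]].
Step i=3: Q has 3 at row 2, column 1; remove 3 from row 2 of P and reverse-bump: 3 enters row 1 and ejects 2. So w(3) = 2. P is now [[3, 5]].
Step i=2: Q has 2 at row 1, column 2; remove that cell from P, ejecting 5. So w(2) = 5. P is now [[3]].
Step i=1: Q has 1 at row 1, column 1; remove that cell from P, ejecting 3. So w(1) = 3. P is now [].

So w = 3 5 2 1 4.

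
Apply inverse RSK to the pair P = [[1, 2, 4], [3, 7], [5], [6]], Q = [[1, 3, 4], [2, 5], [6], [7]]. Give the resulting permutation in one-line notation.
6 1 3 7 5 4 2

Reverse the RSK construction: for i from n down to 1, find the cell of Q containing i, remove the entry at that cell from P, and reverse-bump it up through P; the value ejected from row 1 is w(i).

Step i=7: Q has 7 at row 4, column 1; remove 6 from row 4 of P and reverse-bump: 6 enters row 3 and ejects 5; 5 enters row 2 and ejects 3; 3 enters row 1 and ejects 2. So w(7) = 2. P is now [[1, 3, 4], [5, 7], [6]].
Step i=6: Q has 6 at row 3, column 1; remove 6 from row 3 of P and reverse-bump: 6 enters row 2 and ejects 5; 5 enters row 1 and ejects 4. So w(6) = 4. P is now [[1, 3, 5], [6, 7]].
Step i=5: Q has 5 at row 2, column 2; remove 7 from row 2 of P and reverse-bump: 7 enters row 1 and ejects 5. So w(5) = 5. P is now [[1, 3, 7], [6]].
Step i=4: Q has 4 at row 1, column 3; remove that cell from P, ejecting 7. So w(4) = 7. P is now [[1, 3], [6]].
Step i=3: Q has 3 at row 1, column 2; remove that cell from P, ejecting 3. So w(3) = 3. P is now [[1], [6]].
Step i=2: Q has 2 at row 2, column 1; remove 6 from row 2 of P and reverse-bump: 6 enters row 1 and ejects 1. So w(2) = 1. P is now [[6]].
Step i=1: Q has 1 at row 1, column 1; remove that cell from P, ejecting 6. So w(1) = 6. P is now [].

So w = 6 1 3 7 5 4 2.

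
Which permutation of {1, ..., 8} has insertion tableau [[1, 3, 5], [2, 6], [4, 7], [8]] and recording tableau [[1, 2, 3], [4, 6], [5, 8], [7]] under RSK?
2 4 8 7 3 6 1 5

Reverse the RSK construction: for i from n down to 1, find the cell of Q containing i, remove the entry at that cell from P, and reverse-bump it up through P; the value ejected from row 1 is w(i).

Step i=8: Q has 8 at row 3, column 2; remove 7 from row 3 of P and reverse-bump: 7 enters row 2 and ejects 6; 6 enters row 1 and ejects 5. So w(8) = 5. P is now [[1, 3, 6], [2, 7], [4], [8]].
Step i=7: Q has 7 at row 4, column 1; remove 8 from row 4 of P and reverse-bump: 8 enters row 3 and ejects 4; 4 enters row 2 and ejects 2; 2 enters row 1 and ejects 1. So w(7) = 1. P is now [[2, 3, 6], [4, 7], [8]].
Step i=6: Q has 6 at row 2, column 2; remove 7 from row 2 of P and reverse-bump: 7 enters row 1 and ejects 6. So w(6) = 6. P is now [[2, 3, 7], [4], [8]].
Step i=5: Q has 5 at row 3, column 1; remove 8 from row 3 of P and reverse-bump: 8 enters row 2 and ejects 4; 4 enters row 1 and ejects 3. So w(5) = 3. P is now [[2, 4, 7], [8]].
Step i=4: Q has 4 at row 2, column 1; remove 8 from row 2 of P and reverse-bump: 8 enters row 1 and ejects 7. So w(4) = 7. P is now [[2, 4, 8]].
Step i=3: Q has 3 at row 1, column 3; remove that cell from P, ejecting 8. So w(3) = 8. P is now [[2, 4]].
Step i=2: Q has 2 at row 1, column 2; remove that cell from P, ejecting 4. So w(2) = 4. P is now [[2]].
Step i=1: Q has 1 at row 1, column 1; remove that cell from P, ejecting 2. So w(1) = 2. P is now [].

So w = 2 4 8 7 3 6 1 5.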